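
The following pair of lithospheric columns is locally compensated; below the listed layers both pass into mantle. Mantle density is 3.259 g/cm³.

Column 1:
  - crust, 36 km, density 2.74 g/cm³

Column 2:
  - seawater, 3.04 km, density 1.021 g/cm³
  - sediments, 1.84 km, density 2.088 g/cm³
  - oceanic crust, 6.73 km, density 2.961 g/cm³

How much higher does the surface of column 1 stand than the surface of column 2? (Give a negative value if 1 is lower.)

For any compensation level in the mantle, the mantle terms cancel and isostasy reduces to e = (Σt_1 − Σt_2) − (Σ(ρt)_1 − Σ(ρt)_2) / ρ_m.
Σt_1 = 36 km; Σt_2 = 11.61 km; Σ(ρt)_1 = 98.64; Σ(ρt)_2 = 26.87329 (in km·g/cm³).
e = (36 − 11.61) − (98.64 − 26.87329) / 3.259 = 2.37 km.

2.37 km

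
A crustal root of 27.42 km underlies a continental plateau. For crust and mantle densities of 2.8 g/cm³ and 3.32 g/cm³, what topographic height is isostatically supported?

Equating mass per unit area of the two columns: ρ_c h = (ρ_m − ρ_c) r.
h = r (ρ_m − ρ_c) / ρ_c = 27.42 km × (3.32 − 2.8) / 2.8 = 5.09 km.

5.09 km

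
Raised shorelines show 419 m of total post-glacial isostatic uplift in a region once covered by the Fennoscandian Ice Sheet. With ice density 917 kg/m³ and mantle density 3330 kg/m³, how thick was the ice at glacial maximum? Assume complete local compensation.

u = t ρ_ice/ρ_m → t = u ρ_m/ρ_ice = 419 m × 3330/917 = 1520 m.

1520 m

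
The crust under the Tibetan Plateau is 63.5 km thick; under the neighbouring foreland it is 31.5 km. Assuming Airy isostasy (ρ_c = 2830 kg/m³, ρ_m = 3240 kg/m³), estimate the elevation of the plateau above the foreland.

4.05 km

Excess crust Δ = 63.5 km − 31.5 km = 32 km, split between elevation h and root r with h + r = Δ.
Airy balance ρ_c h = (ρ_m − ρ_c) r gives r = h ρ_c/(ρ_m − ρ_c), so h (1 + ρ_c/(ρ_m − ρ_c)) = Δ, i.e. h = Δ (ρ_m − ρ_c)/ρ_m.
h = 32 km × 410/3240 = 4.05 km.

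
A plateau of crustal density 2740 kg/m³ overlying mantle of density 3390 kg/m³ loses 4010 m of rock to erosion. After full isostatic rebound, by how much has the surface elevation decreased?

769 m

Rebound u = e ρ_c/ρ_m = 4010 m × 2740/3390 = 3241 m.
Net surface drop = e − u = 4010 m − 3241 m = e (ρ_m − ρ_c)/ρ_m = 769 m.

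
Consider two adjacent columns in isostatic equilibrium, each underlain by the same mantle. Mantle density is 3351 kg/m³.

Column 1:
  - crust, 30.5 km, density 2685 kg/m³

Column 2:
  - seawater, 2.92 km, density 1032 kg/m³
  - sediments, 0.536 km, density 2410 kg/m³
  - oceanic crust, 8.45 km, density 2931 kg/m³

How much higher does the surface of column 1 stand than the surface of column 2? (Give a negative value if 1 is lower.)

2.83 km

For any compensation level in the mantle, the mantle terms cancel and isostasy reduces to e = (Σt_1 − Σt_2) − (Σ(ρt)_1 − Σ(ρt)_2) / ρ_m.
Σt_1 = 30.5 km; Σt_2 = 11.906 km; Σ(ρt)_1 = 81892.5; Σ(ρt)_2 = 29072.15 (in km·kg/m³).
e = (30.5 − 11.906) − (81892.5 − 29072.15) / 3351 = 2.83 km.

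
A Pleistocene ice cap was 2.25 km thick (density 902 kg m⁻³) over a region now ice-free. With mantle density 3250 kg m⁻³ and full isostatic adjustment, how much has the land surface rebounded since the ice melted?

0.624 km

Removing the load lets mantle flow back in; uplift u satisfies ρ_ice t = ρ_m u.
u = t ρ_ice/ρ_m = 2.25 km × 902/3250 = 0.624 km.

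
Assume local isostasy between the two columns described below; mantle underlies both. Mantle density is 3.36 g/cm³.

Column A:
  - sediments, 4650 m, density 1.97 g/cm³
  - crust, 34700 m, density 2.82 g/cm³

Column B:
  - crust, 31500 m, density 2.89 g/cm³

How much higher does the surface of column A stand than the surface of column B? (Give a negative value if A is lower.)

For any compensation level in the mantle, the mantle terms cancel and isostasy reduces to e = (Σt_A − Σt_B) − (Σ(ρt)_A − Σ(ρt)_B) / ρ_m.
Σt_A = 39350 m; Σt_B = 31500 m; Σ(ρt)_A = 107014.5; Σ(ρt)_B = 91035 (in m·g/cm³).
e = (39350 − 31500) − (107014.5 − 91035) / 3.36 = 3090 m.

3090 m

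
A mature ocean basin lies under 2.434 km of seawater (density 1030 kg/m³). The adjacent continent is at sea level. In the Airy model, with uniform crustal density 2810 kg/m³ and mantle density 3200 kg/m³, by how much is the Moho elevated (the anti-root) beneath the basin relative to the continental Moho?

For local isostatic compensation: replacing crust with seawater at the top is compensated by replacing crust with mantle at the base: d (ρ_c − ρ_w) = a (ρ_m − ρ_c).
a = d (ρ_c − ρ_w)/(ρ_m − ρ_c) = 2.434 km × 1780/390 = 11.1 km.

11.1 km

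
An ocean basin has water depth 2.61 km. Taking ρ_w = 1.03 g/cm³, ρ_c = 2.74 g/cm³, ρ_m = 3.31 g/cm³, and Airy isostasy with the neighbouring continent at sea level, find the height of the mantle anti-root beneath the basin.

For local isostatic compensation: replacing crust with seawater at the top is compensated by replacing crust with mantle at the base: d (ρ_c − ρ_w) = a (ρ_m − ρ_c).
a = d (ρ_c − ρ_w)/(ρ_m − ρ_c) = 2.61 km × 1.71/0.57 = 7.83 km.

7.83 km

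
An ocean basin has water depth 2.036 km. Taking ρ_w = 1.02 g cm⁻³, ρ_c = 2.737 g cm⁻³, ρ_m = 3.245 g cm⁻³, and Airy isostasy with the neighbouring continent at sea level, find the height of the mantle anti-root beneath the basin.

Equating mass per unit area of the two columns: replacing crust with seawater at the top is compensated by replacing crust with mantle at the base: d (ρ_c − ρ_w) = a (ρ_m − ρ_c).
a = d (ρ_c − ρ_w)/(ρ_m − ρ_c) = 2.036 km × 1.717/0.508 = 6.88 km.

6.88 km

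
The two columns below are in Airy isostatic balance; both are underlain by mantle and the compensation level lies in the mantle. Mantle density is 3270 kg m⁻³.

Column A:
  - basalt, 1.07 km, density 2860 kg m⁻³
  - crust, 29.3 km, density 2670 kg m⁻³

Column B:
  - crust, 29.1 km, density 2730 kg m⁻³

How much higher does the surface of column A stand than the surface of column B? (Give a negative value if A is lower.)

For any compensation level in the mantle, the mantle terms cancel and isostasy reduces to e = (Σt_A − Σt_B) − (Σ(ρt)_A − Σ(ρt)_B) / ρ_m.
Σt_A = 30.37 km; Σt_B = 29.1 km; Σ(ρt)_A = 81291.2; Σ(ρt)_B = 79443 (in km·kg m⁻³).
e = (30.37 − 29.1) − (81291.2 − 79443) / 3270 = 0.705 km.

0.705 km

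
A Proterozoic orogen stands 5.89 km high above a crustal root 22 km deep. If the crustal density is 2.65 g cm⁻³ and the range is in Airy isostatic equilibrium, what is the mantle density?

3.36 g cm⁻³

Airy balance: ρ_c h = (ρ_m − ρ_c) r → ρ_m = ρ_c (1 + h/r).
ρ_m = 2.65 × (1 + 5.89 km/22 km) = 3.36 g cm⁻³.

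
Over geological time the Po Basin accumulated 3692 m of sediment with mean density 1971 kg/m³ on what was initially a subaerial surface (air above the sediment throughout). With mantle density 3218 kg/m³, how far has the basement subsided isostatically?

2260 m

Subaerial load: s = t ρ_sed / ρ_m = 3692 m × 1971/3218 = 2260 m.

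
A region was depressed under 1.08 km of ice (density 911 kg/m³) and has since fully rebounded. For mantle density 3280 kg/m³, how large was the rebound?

Removing the load lets mantle flow back in; uplift u satisfies ρ_ice t = ρ_m u.
u = t ρ_ice/ρ_m = 1.08 km × 911/3280 = 0.3 km.

0.3 km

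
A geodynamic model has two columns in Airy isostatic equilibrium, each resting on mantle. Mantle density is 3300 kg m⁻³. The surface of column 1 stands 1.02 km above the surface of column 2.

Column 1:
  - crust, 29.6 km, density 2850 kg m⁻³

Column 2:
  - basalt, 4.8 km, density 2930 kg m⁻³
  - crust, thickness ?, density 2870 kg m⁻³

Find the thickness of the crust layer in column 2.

19 km

Take the compensation level at the base of the deeper column (depth z_c below the surface of column 1) and equate Σ ρ_i t_i down to z_c; mantle fills any gap and the z_c terms cancel.
Column 1: 29.6×2850 + (z_c − 29.6)×3300
Column 2: 1.02×0 + 4.8×2930 + x×2870 + (z_c − 1.02 − 4.8 − x)×3300
The z_c×3300 term appears on both sides and cancels. Collect the known terms of each column as K = Σ(ρt)_known − 3300 × (depth of known layers): K_1 = 84360 − 3300×29.6 = −13320; K_2 = 14064 − 3300×(1.02 + 4.8) = −5142.
Balance: K_1 = K_2 − x×(3300 − 2870), so x = (K_2 − K_1)/(3300 − 2870) = 8178/430 = 19 km.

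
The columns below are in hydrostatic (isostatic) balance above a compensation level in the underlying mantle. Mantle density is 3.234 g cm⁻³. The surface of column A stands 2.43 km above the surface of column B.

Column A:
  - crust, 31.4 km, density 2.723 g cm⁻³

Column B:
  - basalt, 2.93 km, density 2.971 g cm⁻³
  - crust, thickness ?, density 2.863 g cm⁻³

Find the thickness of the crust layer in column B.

Take the compensation level at the base of the deeper column (depth z_c below the surface of column A) and equate Σ ρ_i t_i down to z_c; mantle fills any gap and the z_c terms cancel.
Column A: 31.4×2.723 + (z_c − 31.4)×3.234
Column B: 2.43×0 + 2.93×2.971 + x×2.863 + (z_c − 2.43 − 2.93 − x)×3.234
The z_c×3.234 term appears on both sides and cancels. Collect the known terms of each column as K = Σ(ρt)_known − 3.234 × (depth of known layers): K_A = 85.5022 − 3.234×31.4 = −16.0454; K_B = 8.70503 − 3.234×(2.43 + 2.93) = −8.62921.
Balance: K_A = K_B − x×(3.234 − 2.863), so x = (K_B − K_A)/(3.234 − 2.863) = 7.41619/0.371 = 20 km.

20 km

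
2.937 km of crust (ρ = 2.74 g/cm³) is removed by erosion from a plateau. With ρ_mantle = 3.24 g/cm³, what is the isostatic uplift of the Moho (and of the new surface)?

Unloading: uplift u = e ρ_c/ρ_m = 2.937 km × 2.74/3.24 = 2.48 km.

2.48 km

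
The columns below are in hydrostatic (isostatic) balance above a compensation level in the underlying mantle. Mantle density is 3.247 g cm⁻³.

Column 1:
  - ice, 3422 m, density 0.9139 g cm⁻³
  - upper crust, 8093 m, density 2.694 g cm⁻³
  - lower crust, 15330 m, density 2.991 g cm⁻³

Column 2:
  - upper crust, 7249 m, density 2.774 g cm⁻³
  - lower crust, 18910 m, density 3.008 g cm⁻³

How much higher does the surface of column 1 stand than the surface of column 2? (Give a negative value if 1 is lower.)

2600 m

For any compensation level in the mantle, the mantle terms cancel and isostasy reduces to e = (Σt_1 − Σt_2) − (Σ(ρt)_1 − Σ(ρt)_2) / ρ_m.
Σt_1 = 26845 m; Σt_2 = 26159 m; Σ(ρt)_1 = 70781.9378; Σ(ρt)_2 = 76990.006 (in m·g cm⁻³).
e = (26845 − 26159) − (70781.9378 − 76990.006) / 3.247 = 2600 m.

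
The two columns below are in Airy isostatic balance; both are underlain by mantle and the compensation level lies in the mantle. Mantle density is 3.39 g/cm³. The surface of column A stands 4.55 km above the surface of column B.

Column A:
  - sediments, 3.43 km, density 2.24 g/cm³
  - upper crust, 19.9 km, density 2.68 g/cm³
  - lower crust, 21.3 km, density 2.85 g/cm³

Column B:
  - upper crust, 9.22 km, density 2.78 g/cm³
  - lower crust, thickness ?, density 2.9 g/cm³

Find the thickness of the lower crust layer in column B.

Take the compensation level at the base of the deeper column (depth z_c below the surface of column A) and equate Σ ρ_i t_i down to z_c; mantle fills any gap and the z_c terms cancel.
Column A: 3.43×2.24 + 19.9×2.68 + 21.3×2.85 + (z_c − 44.63)×3.39
Column B: 4.55×0 + 9.22×2.78 + x×2.9 + (z_c − 4.55 − 9.22 − x)×3.39
The z_c×3.39 term appears on both sides and cancels. Collect the known terms of each column as K = Σ(ρt)_known − 3.39 × (depth of known layers): K_A = 121.7202 − 3.39×44.63 = −29.5755; K_B = 25.6316 − 3.39×(4.55 + 9.22) = −21.0487.
Balance: K_A = K_B − x×(3.39 − 2.9), so x = (K_B − K_A)/(3.39 − 2.9) = 8.5268/0.49 = 17.4 km.

17.4 km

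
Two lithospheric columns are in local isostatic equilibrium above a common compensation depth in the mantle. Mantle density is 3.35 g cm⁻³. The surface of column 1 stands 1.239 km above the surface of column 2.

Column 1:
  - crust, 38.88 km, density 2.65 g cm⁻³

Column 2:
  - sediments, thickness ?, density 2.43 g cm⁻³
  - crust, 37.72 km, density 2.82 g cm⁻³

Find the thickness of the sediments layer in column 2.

Take the compensation level at the base of the deeper column (depth z_c below the surface of column 1) and equate Σ ρ_i t_i down to z_c; mantle fills any gap and the z_c terms cancel.
Column 1: 38.88×2.65 + (z_c − 38.88)×3.35
Column 2: 1.239×0 + x×2.43 + 37.72×2.82 + (z_c − 1.239 − 37.72 − x)×3.35
The z_c×3.35 term appears on both sides and cancels. Collect the known terms of each column as K = Σ(ρt)_known − 3.35 × (depth of known layers): K_1 = 103.032 − 3.35×38.88 = −27.216; K_2 = 106.3704 − 3.35×(1.239 + 37.72) = −24.14225.
Balance: K_1 = K_2 − x×(3.35 − 2.43), so x = (K_2 − K_1)/(3.35 − 2.43) = 3.07375/0.92 = 3.34 km.

3.34 km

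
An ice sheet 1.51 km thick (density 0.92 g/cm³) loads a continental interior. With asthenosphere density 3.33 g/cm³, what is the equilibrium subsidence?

0.417 km

Equating mass per unit area of the two columns: the ice load ρ_ice t is balanced by mantle displaced below, ρ_m s.
s = t ρ_ice / ρ_m = 1.51 km × 0.92/3.33 = 0.417 km.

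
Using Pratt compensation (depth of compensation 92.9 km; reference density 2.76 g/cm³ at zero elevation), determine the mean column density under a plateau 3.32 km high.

2.66 g/cm³

Pratt balance: ρ_ref D = ρ (D + h).
ρ = ρ_ref D/(D + h) = 2.76 × 92.9 km/(92.9 km + 3.32 km) = 2.66 g/cm³.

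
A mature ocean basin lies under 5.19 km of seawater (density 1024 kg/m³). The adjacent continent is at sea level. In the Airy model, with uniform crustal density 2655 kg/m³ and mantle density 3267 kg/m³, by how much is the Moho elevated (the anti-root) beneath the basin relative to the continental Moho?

13.8 km

For local isostatic compensation: replacing crust with seawater at the top is compensated by replacing crust with mantle at the base: d (ρ_c − ρ_w) = a (ρ_m − ρ_c).
a = d (ρ_c − ρ_w)/(ρ_m − ρ_c) = 5.19 km × 1631/612 = 13.8 km.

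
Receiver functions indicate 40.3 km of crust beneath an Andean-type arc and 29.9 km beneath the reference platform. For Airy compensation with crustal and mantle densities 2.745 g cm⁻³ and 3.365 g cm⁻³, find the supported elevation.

1.92 km

Excess crust Δ = 40.3 km − 29.9 km = 10.4 km, split between elevation h and root r with h + r = Δ.
Airy balance ρ_c h = (ρ_m − ρ_c) r gives r = h ρ_c/(ρ_m − ρ_c), so h (1 + ρ_c/(ρ_m − ρ_c)) = Δ, i.e. h = Δ (ρ_m − ρ_c)/ρ_m.
h = 10.4 km × 0.62/3.365 = 1.92 km.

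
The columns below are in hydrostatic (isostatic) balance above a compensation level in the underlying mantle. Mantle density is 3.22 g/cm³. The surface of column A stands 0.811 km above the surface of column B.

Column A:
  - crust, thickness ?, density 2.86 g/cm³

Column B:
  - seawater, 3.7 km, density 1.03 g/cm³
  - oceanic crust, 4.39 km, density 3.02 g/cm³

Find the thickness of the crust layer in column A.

32.2 km

Take the compensation level at the base of the deeper column (depth z_c below the surface of column A) and equate Σ ρ_i t_i down to z_c; mantle fills any gap and the z_c terms cancel.
Column A: x×2.86 + (z_c − 0 − x)×3.22
Column B: 0.811×0 + 3.7×1.03 + 4.39×3.02 + (z_c − 0.811 − 8.09)×3.22
The z_c×3.22 term appears on both sides and cancels. Collect the known terms of each column as K = Σ(ρt)_known − 3.22 × (depth of known layers): K_A = 0 − 3.22×0 = 0; K_B = 17.0688 − 3.22×(0.811 + 8.09) = −11.59242.
Balance: K_A − x×(3.22 − 2.86) = K_B, so x = (K_A − K_B)/(3.22 − 2.86) = 11.5924/0.36 = 32.2 km.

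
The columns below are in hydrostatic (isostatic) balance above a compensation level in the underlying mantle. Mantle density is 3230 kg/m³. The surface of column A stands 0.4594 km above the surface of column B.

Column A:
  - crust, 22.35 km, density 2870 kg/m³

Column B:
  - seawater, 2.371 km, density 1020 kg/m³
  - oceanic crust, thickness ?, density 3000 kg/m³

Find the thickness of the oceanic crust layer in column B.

5.75 km

Take the compensation level at the base of the deeper column (depth z_c below the surface of column A) and equate Σ ρ_i t_i down to z_c; mantle fills any gap and the z_c terms cancel.
Column A: 22.35×2870 + (z_c − 22.35)×3230
Column B: 0.4594×0 + 2.371×1020 + x×3000 + (z_c − 0.4594 − 2.371 − x)×3230
The z_c×3230 term appears on both sides and cancels. Collect the known terms of each column as K = Σ(ρt)_known − 3230 × (depth of known layers): K_A = 64144.5 − 3230×22.35 = −8046; K_B = 2418.42 − 3230×(0.4594 + 2.371) = −6723.772.
Balance: K_A = K_B − x×(3230 − 3000), so x = (K_B − K_A)/(3230 − 3000) = 1322.23/230 = 5.75 km.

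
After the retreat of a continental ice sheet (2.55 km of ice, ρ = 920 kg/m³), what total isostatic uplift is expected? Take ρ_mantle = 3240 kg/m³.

Removing the load lets mantle flow back in; uplift u satisfies ρ_ice t = ρ_m u.
u = t ρ_ice/ρ_m = 2.55 km × 920/3240 = 0.724 km.

0.724 km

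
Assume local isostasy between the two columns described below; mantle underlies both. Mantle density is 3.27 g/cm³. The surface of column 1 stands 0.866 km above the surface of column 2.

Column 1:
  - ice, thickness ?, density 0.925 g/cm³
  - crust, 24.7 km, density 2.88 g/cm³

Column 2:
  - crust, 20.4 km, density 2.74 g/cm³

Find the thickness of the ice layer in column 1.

Take the compensation level at the base of the deeper column (depth z_c below the surface of column 1) and equate Σ ρ_i t_i down to z_c; mantle fills any gap and the z_c terms cancel.
Column 1: x×0.925 + 24.7×2.88 + (z_c − 24.7 − x)×3.27
Column 2: 0.866×0 + 20.4×2.74 + (z_c − 0.866 − 20.4)×3.27
The z_c×3.27 term appears on both sides and cancels. Collect the known terms of each column as K = Σ(ρt)_known − 3.27 × (depth of known layers): K_1 = 71.136 − 3.27×24.7 = −9.633; K_2 = 55.896 − 3.27×(0.866 + 20.4) = −13.64382.
Balance: K_1 − x×(3.27 − 0.925) = K_2, so x = (K_1 − K_2)/(3.27 − 0.925) = 4.01082/2.345 = 1.71 km.

1.71 km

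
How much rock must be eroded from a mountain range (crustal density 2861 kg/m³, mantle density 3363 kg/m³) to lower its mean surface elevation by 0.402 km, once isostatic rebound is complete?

2.69 km

Net drop Δ = e − u = e − e ρ_c/ρ_m = e (ρ_m − ρ_c)/ρ_m.
e = Δ ρ_m/(ρ_m − ρ_c) = 0.402 km × 3363/502 = 2.69 km.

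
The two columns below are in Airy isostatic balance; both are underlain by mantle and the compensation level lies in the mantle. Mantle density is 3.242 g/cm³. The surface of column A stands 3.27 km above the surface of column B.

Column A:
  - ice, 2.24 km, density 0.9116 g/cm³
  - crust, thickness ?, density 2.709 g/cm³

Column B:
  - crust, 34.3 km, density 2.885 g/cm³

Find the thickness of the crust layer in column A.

33.1 km

Take the compensation level at the base of the deeper column (depth z_c below the surface of column A) and equate Σ ρ_i t_i down to z_c; mantle fills any gap and the z_c terms cancel.
Column A: 2.24×0.9116 + x×2.709 + (z_c − 2.24 − x)×3.242
Column B: 3.27×0 + 34.3×2.885 + (z_c − 3.27 − 34.3)×3.242
The z_c×3.242 term appears on both sides and cancels. Collect the known terms of each column as K = Σ(ρt)_known − 3.242 × (depth of known layers): K_A = 2.041984 − 3.242×2.24 = −5.220096; K_B = 98.9555 − 3.242×(3.27 + 34.3) = −22.84644.
Balance: K_A − x×(3.242 − 2.709) = K_B, so x = (K_A − K_B)/(3.242 − 2.709) = 17.6263/0.533 = 33.1 km.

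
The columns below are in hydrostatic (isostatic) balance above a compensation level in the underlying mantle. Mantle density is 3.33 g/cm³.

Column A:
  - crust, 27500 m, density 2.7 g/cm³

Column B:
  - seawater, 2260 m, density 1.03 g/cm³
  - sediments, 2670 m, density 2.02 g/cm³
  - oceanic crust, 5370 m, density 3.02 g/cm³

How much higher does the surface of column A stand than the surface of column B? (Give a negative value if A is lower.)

2090 m

For any compensation level in the mantle, the mantle terms cancel and isostasy reduces to e = (Σt_A − Σt_B) − (Σ(ρt)_A − Σ(ρt)_B) / ρ_m.
Σt_A = 27500 m; Σt_B = 10300 m; Σ(ρt)_A = 74250; Σ(ρt)_B = 23938.6 (in m·g/cm³).
e = (27500 − 10300) − (74250 − 23938.6) / 3.33 = 2090 m.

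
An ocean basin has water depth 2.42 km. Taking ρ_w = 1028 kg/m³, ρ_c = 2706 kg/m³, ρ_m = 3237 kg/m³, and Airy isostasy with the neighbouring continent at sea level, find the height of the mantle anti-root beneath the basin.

7.65 km

By Archimedes' principle applied to the lithosphere: replacing crust with seawater at the top is compensated by replacing crust with mantle at the base: d (ρ_c − ρ_w) = a (ρ_m − ρ_c).
a = d (ρ_c − ρ_w)/(ρ_m − ρ_c) = 2.42 km × 1678/531 = 7.65 km.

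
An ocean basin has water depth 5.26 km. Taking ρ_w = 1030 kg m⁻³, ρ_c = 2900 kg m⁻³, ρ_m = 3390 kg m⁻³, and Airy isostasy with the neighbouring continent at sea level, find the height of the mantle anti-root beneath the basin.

Equating mass per unit area of the two columns: replacing crust with seawater at the top is compensated by replacing crust with mantle at the base: d (ρ_c − ρ_w) = a (ρ_m − ρ_c).
a = d (ρ_c − ρ_w)/(ρ_m − ρ_c) = 5.26 km × 1870/490 = 20.1 km.

20.1 km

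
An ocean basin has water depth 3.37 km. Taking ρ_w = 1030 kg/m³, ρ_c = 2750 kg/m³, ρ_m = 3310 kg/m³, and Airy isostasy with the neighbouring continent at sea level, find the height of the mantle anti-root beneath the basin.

10.4 km

For local isostatic compensation: replacing crust with seawater at the top is compensated by replacing crust with mantle at the base: d (ρ_c − ρ_w) = a (ρ_m − ρ_c).
a = d (ρ_c − ρ_w)/(ρ_m − ρ_c) = 3.37 km × 1720/560 = 10.4 km.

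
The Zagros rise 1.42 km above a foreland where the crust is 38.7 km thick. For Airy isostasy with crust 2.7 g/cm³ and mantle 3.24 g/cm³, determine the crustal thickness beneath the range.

Root depth r = h ρ_c / (ρ_m − ρ_c) = 1.42 km × 2.7 / 0.54 = 7.1 km.
Total thickness = T + h + r = 38.7 km + 1.42 km + 7.1 km = 47.2 km.

47.2 km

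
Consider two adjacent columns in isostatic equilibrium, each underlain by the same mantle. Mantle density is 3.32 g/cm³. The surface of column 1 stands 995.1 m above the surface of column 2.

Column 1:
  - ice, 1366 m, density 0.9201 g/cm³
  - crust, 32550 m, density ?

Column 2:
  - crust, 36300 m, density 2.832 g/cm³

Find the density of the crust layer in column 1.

Take the compensation level at the base of the deeper column (depth z_c below the surface of column 1) and equate Σ ρ_i t_i down to z_c; mantle fills any gap and the z_c terms cancel.
Column 1: 1366×0.9201 + 32550×ρ + (z_c − 33916)×3.32
Column 2: 995.1×0 + 36300×2.832 + (z_c − 995.1 − 36300)×3.32
The z_c×3.32 term appears on both sides and cancels. Collect the known terms of each column as K = Σ(ρt)_known − 3.32 × (depth of known layers): K_1 = 1256.8566 − 3.32×33916 = −111344.263; K_2 = 102801.6 − 3.32×(995.1 + 36300) = −21018.132.
Balance: K_1 + 32550×ρ = K_2, so ρ = (K_2 − K_1)/32550 = 90326.1/32550 = 2.77 g/cm³.

2.77 g/cm³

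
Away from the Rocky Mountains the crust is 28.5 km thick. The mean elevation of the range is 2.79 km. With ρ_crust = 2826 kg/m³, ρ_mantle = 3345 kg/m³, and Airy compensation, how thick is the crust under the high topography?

46.5 km

Root depth r = h ρ_c / (ρ_m − ρ_c) = 2.79 km × 2826 / 519 = 15.19 km.
Total thickness = T + h + r = 28.5 km + 2.79 km + 15.19 km = 46.5 km.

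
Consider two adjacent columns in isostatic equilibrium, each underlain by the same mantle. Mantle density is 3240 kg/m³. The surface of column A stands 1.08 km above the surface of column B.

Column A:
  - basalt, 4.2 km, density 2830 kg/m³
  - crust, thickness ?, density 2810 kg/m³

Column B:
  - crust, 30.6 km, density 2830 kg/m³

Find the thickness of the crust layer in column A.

33.3 km

Take the compensation level at the base of the deeper column (depth z_c below the surface of column A) and equate Σ ρ_i t_i down to z_c; mantle fills any gap and the z_c terms cancel.
Column A: 4.2×2830 + x×2810 + (z_c − 4.2 − x)×3240
Column B: 1.08×0 + 30.6×2830 + (z_c − 1.08 − 30.6)×3240
The z_c×3240 term appears on both sides and cancels. Collect the known terms of each column as K = Σ(ρt)_known − 3240 × (depth of known layers): K_A = 11886 − 3240×4.2 = −1722; K_B = 86598 − 3240×(1.08 + 30.6) = −16045.2.
Balance: K_A − x×(3240 − 2810) = K_B, so x = (K_A − K_B)/(3240 − 2810) = 14323.2/430 = 33.3 km.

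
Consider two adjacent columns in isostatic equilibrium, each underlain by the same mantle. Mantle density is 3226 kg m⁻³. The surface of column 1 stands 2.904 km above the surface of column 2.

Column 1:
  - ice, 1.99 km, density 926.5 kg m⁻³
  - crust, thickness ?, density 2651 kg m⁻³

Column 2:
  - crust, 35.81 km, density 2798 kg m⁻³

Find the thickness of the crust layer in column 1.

Take the compensation level at the base of the deeper column (depth z_c below the surface of column 1) and equate Σ ρ_i t_i down to z_c; mantle fills any gap and the z_c terms cancel.
Column 1: 1.99×926.5 + x×2651 + (z_c − 1.99 − x)×3226
Column 2: 2.904×0 + 35.81×2798 + (z_c − 2.904 − 35.81)×3226
The z_c×3226 term appears on both sides and cancels. Collect the known terms of each column as K = Σ(ρt)_known − 3226 × (depth of known layers): K_1 = 1843.735 − 3226×1.99 = −4576.005; K_2 = 100196.38 − 3226×(2.904 + 35.81) = −24694.984.
Balance: K_1 − x×(3226 − 2651) = K_2, so x = (K_1 − K_2)/(3226 − 2651) = 20119/575 = 35 km.

35 km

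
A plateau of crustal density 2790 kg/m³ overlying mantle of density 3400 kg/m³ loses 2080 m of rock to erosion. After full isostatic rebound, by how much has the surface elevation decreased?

373 m

Rebound u = e ρ_c/ρ_m = 2080 m × 2790/3400 = 1707 m.
Net surface drop = e − u = 2080 m − 1707 m = e (ρ_m − ρ_c)/ρ_m = 373 m.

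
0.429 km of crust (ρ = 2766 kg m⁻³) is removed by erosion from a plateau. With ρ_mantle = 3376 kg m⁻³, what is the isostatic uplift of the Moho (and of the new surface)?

0.351 km

Unloading: uplift u = e ρ_c/ρ_m = 0.429 km × 2766/3376 = 0.351 km.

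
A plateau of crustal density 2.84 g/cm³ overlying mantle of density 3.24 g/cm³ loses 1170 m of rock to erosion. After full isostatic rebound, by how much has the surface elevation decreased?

144 m

Rebound u = e ρ_c/ρ_m = 1170 m × 2.84/3.24 = 1026 m.
Net surface drop = e − u = 1170 m − 1026 m = e (ρ_m − ρ_c)/ρ_m = 144 m.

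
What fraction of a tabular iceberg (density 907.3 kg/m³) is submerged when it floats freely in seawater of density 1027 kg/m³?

0.883

Submerged fraction = ρ_obj/ρ_fluid = 907.3/1027 = 0.883.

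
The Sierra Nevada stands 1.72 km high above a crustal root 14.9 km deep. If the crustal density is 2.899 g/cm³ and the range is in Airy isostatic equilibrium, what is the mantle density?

Airy balance: ρ_c h = (ρ_m − ρ_c) r → ρ_m = ρ_c (1 + h/r).
ρ_m = 2.899 × (1 + 1.72 km/14.9 km) = 3.23 g/cm³.

3.23 g/cm³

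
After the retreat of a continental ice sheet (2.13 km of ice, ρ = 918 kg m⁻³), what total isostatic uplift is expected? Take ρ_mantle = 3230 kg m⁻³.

Removing the load lets mantle flow back in; uplift u satisfies ρ_ice t = ρ_m u.
u = t ρ_ice/ρ_m = 2.13 km × 918/3230 = 0.605 km.

0.605 km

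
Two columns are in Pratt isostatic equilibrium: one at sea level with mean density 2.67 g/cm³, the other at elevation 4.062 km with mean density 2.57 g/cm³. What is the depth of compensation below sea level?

ρ_ref D = ρ (D + h) → D (ρ_ref − ρ) = ρ h.
D = ρ h/(ρ_ref − ρ) = 2.57 × 4.062 km/(2.67 − 2.57) = 104 km.

104 km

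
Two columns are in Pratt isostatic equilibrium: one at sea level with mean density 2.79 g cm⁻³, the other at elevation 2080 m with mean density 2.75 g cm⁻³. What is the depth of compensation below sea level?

ρ_ref D = ρ (D + h) → D (ρ_ref − ρ) = ρ h.
D = ρ h/(ρ_ref − ρ) = 2.75 × 2080 m/(2.79 − 2.75) = 143000 m.

143000 m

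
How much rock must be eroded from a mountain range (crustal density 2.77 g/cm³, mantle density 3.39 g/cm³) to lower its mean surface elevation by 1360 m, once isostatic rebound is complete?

Net drop Δ = e − u = e − e ρ_c/ρ_m = e (ρ_m − ρ_c)/ρ_m.
e = Δ ρ_m/(ρ_m − ρ_c) = 1360 m × 3.39/0.62 = 7440 m.

7440 m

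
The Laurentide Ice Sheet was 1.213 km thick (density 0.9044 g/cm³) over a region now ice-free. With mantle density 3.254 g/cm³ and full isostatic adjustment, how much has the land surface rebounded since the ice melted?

0.337 km

Removing the load lets mantle flow back in; uplift u satisfies ρ_ice t = ρ_m u.
u = t ρ_ice/ρ_m = 1.213 km × 0.9044/3.254 = 0.337 km.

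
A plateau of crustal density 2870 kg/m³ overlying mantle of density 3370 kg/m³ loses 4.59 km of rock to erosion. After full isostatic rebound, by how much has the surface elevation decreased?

0.681 km

Rebound u = e ρ_c/ρ_m = 4.59 km × 2870/3370 = 3.909 km.
Net surface drop = e − u = 4.59 km − 3.909 km = e (ρ_m − ρ_c)/ρ_m = 0.681 km.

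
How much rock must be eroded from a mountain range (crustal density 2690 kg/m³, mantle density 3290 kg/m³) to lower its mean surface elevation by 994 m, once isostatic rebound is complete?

Net drop Δ = e − u = e − e ρ_c/ρ_m = e (ρ_m − ρ_c)/ρ_m.
e = Δ ρ_m/(ρ_m − ρ_c) = 994 m × 3290/600 = 5450 m.

5450 m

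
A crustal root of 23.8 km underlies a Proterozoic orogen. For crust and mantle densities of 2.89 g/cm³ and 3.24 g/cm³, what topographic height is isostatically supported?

2.88 km

Equating mass per unit area of the two columns: ρ_c h = (ρ_m − ρ_c) r.
h = r (ρ_m − ρ_c) / ρ_c = 23.8 km × (3.24 − 2.89) / 2.89 = 2.88 km.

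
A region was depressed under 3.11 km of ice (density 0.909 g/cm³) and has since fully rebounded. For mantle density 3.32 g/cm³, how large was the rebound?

0.852 km

Removing the load lets mantle flow back in; uplift u satisfies ρ_ice t = ρ_m u.
u = t ρ_ice/ρ_m = 3.11 km × 0.909/3.32 = 0.852 km.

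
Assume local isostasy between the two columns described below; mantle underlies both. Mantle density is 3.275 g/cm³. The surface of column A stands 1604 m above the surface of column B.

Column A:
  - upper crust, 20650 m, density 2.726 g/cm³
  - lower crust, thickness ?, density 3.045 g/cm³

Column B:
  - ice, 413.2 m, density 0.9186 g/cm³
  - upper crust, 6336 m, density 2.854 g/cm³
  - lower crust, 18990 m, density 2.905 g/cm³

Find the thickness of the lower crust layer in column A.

19900 m

Take the compensation level at the base of the deeper column (depth z_c below the surface of column A) and equate Σ ρ_i t_i down to z_c; mantle fills any gap and the z_c terms cancel.
Column A: 20650×2.726 + x×3.045 + (z_c − 20650 − x)×3.275
Column B: 1604×0 + 413.2×0.9186 + 6336×2.854 + 18990×2.905 + (z_c − 1604 − 25739.2)×3.275
The z_c×3.275 term appears on both sides and cancels. Collect the known terms of each column as K = Σ(ρt)_known − 3.275 × (depth of known layers): K_A = 56291.9 − 3.275×20650 = −11336.85; K_B = 73628.4595 − 3.275×(1604 + 25739.2) = −15920.5205.
Balance: K_A − x×(3.275 − 3.045) = K_B, so x = (K_A − K_B)/(3.275 − 3.045) = 4583.67/0.23 = 19900 m.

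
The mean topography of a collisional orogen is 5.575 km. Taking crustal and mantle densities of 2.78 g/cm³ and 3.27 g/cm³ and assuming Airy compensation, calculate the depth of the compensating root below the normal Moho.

31.6 km

In Airy isostatic equilibrium: the weight of the topography is balanced by the buoyancy of the root, ρ_c h = (ρ_m − ρ_c) r.
r = h · ρ_c / (ρ_m − ρ_c) = 5.575 km × 2.78 / (3.27 − 2.78) = 31.6 km.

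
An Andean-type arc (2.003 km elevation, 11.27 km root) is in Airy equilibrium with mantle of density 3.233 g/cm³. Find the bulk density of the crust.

2.75 g/cm³

ρ_c h = (ρ_m − ρ_c) r → ρ_c (h + r) = ρ_m r → ρ_c = ρ_m r / (h + r).
ρ_c = 3.233 × 11.27 km / (2.003 km + 11.27 km) = 2.75 g/cm³.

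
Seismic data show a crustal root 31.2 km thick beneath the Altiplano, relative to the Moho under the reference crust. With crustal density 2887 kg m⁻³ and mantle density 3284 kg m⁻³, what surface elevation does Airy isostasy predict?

4.29 km

For local isostatic compensation: ρ_c h = (ρ_m − ρ_c) r.
h = r (ρ_m − ρ_c) / ρ_c = 31.2 km × (3284 − 2887) / 2887 = 4.29 km.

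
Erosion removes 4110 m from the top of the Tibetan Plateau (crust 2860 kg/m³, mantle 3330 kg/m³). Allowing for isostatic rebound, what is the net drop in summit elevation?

580 m

Rebound u = e ρ_c/ρ_m = 4110 m × 2860/3330 = 3530 m.
Net surface drop = e − u = 4110 m − 3530 m = e (ρ_m − ρ_c)/ρ_m = 580 m.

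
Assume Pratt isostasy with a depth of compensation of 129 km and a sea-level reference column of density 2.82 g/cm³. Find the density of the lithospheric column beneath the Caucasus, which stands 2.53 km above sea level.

Pratt balance: ρ_ref D = ρ (D + h).
ρ = ρ_ref D/(D + h) = 2.82 × 129 km/(129 km + 2.53 km) = 2.77 g/cm³.

2.77 g/cm³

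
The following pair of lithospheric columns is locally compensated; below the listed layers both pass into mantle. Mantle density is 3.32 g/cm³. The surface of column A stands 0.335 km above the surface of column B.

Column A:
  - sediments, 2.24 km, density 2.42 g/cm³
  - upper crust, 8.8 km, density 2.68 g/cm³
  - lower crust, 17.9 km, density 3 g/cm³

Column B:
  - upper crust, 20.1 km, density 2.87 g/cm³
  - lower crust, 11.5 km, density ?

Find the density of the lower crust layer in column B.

Take the compensation level at the base of the deeper column (depth z_c below the surface of column A) and equate Σ ρ_i t_i down to z_c; mantle fills any gap and the z_c terms cancel.
Column A: 2.24×2.42 + 8.8×2.68 + 17.9×3 + (z_c − 28.94)×3.32
Column B: 0.335×0 + 20.1×2.87 + 11.5×ρ + (z_c − 0.335 − 31.6)×3.32
The z_c×3.32 term appears on both sides and cancels. Collect the known terms of each column as K = Σ(ρt)_known − 3.32 × (depth of known layers): K_A = 82.7048 − 3.32×28.94 = −13.376; K_B = 57.687 − 3.32×(0.335 + 31.6) = −48.3372.
Balance: K_A = K_B + 11.5×ρ, so ρ = (K_A − K_B)/11.5 = 34.9612/11.5 = 3.04 g/cm³.

3.04 g/cm³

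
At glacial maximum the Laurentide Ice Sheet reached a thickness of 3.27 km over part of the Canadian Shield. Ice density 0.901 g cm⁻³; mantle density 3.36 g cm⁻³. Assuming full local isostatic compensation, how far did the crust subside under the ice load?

Equating mass per unit area of the two columns: the ice load ρ_ice t is balanced by mantle displaced below, ρ_m s.
s = t ρ_ice / ρ_m = 3.27 km × 0.901/3.36 = 0.877 km.

0.877 km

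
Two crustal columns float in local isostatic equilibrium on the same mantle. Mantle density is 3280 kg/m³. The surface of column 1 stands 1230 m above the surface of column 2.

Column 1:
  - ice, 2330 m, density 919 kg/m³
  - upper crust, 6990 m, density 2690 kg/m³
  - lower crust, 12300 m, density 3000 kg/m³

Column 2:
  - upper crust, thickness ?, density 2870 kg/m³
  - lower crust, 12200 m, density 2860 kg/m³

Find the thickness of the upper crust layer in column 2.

Take the compensation level at the base of the deeper column (depth z_c below the surface of column 1) and equate Σ ρ_i t_i down to z_c; mantle fills any gap and the z_c terms cancel.
Column 1: 2330×919 + 6990×2690 + 12300×3000 + (z_c − 21620)×3280
Column 2: 1230×0 + x×2870 + 12200×2860 + (z_c − 1230 − 12200 − x)×3280
The z_c×3280 term appears on both sides and cancels. Collect the known terms of each column as K = Σ(ρt)_known − 3280 × (depth of known layers): K_1 = 57844370 − 3280×21620 = −13069230; K_2 = 34892000 − 3280×(1230 + 12200) = −9158400.
Balance: K_1 = K_2 − x×(3280 − 2870), so x = (K_2 − K_1)/(3280 − 2870) = 3910830/410 = 9540 m.

9540 m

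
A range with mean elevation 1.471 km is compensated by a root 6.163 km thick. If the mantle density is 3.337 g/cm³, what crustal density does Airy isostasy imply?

2.69 g/cm³

ρ_c h = (ρ_m − ρ_c) r → ρ_c (h + r) = ρ_m r → ρ_c = ρ_m r / (h + r).
ρ_c = 3.337 × 6.163 km / (1.471 km + 6.163 km) = 2.69 g/cm³.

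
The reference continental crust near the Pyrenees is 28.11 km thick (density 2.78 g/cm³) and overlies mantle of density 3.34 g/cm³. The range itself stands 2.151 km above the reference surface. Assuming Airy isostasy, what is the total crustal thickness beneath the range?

40.9 km

Root depth r = h ρ_c / (ρ_m − ρ_c) = 2.151 km × 2.78 / 0.56 = 10.68 km.
Total thickness = T + h + r = 28.11 km + 2.151 km + 10.68 km = 40.9 km.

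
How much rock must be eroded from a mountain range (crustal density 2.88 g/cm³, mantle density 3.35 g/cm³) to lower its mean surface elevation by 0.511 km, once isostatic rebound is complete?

3.64 km

Net drop Δ = e − u = e − e ρ_c/ρ_m = e (ρ_m − ρ_c)/ρ_m.
e = Δ ρ_m/(ρ_m − ρ_c) = 0.511 km × 3.35/0.47 = 3.64 km.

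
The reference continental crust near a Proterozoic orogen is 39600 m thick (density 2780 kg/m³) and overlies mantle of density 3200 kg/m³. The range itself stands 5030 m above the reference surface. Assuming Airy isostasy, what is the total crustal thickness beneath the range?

Root depth r = h ρ_c / (ρ_m − ρ_c) = 5030 m × 2780 / 420 = 33290 m.
Total thickness = T + h + r = 39600 m + 5030 m + 33290 m = 77900 m.

77900 m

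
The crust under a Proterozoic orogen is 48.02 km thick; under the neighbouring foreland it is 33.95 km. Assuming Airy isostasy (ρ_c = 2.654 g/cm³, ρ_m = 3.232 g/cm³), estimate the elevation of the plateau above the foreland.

2.52 km

Excess crust Δ = 48.02 km − 33.95 km = 14.07 km, split between elevation h and root r with h + r = Δ.
Airy balance ρ_c h = (ρ_m − ρ_c) r gives r = h ρ_c/(ρ_m − ρ_c), so h (1 + ρ_c/(ρ_m − ρ_c)) = Δ, i.e. h = Δ (ρ_m − ρ_c)/ρ_m.
h = 14.07 km × 0.578/3.232 = 2.52 km.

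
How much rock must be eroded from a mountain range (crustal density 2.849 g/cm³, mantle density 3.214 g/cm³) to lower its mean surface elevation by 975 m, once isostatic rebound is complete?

Net drop Δ = e − u = e − e ρ_c/ρ_m = e (ρ_m − ρ_c)/ρ_m.
e = Δ ρ_m/(ρ_m − ρ_c) = 975 m × 3.214/0.365 = 8590 m.

8590 m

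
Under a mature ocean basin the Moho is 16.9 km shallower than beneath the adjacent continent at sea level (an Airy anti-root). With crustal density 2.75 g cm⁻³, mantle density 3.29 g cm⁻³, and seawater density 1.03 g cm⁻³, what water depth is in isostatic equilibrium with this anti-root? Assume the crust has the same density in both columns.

Replacing a thickness d of crust by seawater at the top must be balanced by replacing crust with mantle at the base: d (ρ_c − ρ_w) = a (ρ_m − ρ_c).
d = a (ρ_m − ρ_c)/(ρ_c − ρ_w) = 16.9 km × 0.54/1.72 = 5.31 km.

5.31 km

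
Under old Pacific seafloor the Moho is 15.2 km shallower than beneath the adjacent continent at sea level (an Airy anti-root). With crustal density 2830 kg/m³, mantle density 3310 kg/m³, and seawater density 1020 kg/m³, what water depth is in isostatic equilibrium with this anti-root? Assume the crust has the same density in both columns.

4.03 km

Replacing a thickness d of crust by seawater at the top must be balanced by replacing crust with mantle at the base: d (ρ_c − ρ_w) = a (ρ_m − ρ_c).
d = a (ρ_m − ρ_c)/(ρ_c − ρ_w) = 15.2 km × 480/1810 = 4.03 km.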